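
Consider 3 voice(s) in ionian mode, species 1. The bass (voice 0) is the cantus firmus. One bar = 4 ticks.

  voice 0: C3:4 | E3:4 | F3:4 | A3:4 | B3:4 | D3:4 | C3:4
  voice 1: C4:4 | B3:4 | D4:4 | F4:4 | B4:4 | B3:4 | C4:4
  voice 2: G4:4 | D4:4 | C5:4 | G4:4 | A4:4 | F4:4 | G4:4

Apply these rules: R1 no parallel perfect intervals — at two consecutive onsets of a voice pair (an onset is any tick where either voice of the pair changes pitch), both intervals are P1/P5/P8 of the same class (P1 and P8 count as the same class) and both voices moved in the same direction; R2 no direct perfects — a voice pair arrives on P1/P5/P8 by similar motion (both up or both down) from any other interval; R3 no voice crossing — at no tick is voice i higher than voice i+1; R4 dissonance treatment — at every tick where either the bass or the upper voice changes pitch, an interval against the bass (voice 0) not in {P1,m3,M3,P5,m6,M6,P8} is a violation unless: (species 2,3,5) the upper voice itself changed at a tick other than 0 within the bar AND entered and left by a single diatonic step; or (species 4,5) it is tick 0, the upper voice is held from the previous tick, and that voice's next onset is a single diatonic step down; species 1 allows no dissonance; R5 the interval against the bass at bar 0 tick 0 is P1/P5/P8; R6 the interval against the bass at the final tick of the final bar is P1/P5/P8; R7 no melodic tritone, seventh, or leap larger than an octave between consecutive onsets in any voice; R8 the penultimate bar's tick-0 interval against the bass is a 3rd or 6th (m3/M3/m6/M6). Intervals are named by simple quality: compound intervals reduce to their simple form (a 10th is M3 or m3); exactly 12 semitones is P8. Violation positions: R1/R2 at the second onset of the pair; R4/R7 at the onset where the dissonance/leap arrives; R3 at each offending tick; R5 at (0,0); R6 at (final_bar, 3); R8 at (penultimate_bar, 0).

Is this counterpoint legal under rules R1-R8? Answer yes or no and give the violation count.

bar 0: v0=C3 v1=C4 v2=G4 (P5)
bar 1: v0=E3 v1=B3 v2=D4 (m7)
bar 2: v0=F3 v1=D4 v2=C5 (P5)
bar 3: v0=A3 v1=F4 v2=G4 (m7)
bar 4: v0=B3 v1=B4 v2=A4 (m7)
bar 5: v0=D3 v1=B3 v2=F4 (m3)
bar 6: v0=C3 v1=C4 v2=G4 (P5)
  R4 @ bar1.0: E3/D4 m7 untreated
  R2 @ bar2.0: E3/D4 m7 -> F3/C5 P5 similar
  R7 @ bar2.0: D4->C5 leap 10st
  R4 @ bar3.0: A3/G4 m7 untreated
  R2 @ bar4.0: A3/F4 m6 -> B3/B4 P8 similar
  R3 @ bar4.0: B4 above A4
  R4 @ bar4.0: B3/A4 m7 untreated
  R7 @ bar4.0: F4->B4 leap 6st
  R3 @ bar4.1: B4 above A4
  R3 @ bar4.2: B4 above A4
  R3 @ bar4.3: B4 above A4
  R2 @ bar6.0: B3/F4 TT -> C4/G4 P5 similar

No (12 violations)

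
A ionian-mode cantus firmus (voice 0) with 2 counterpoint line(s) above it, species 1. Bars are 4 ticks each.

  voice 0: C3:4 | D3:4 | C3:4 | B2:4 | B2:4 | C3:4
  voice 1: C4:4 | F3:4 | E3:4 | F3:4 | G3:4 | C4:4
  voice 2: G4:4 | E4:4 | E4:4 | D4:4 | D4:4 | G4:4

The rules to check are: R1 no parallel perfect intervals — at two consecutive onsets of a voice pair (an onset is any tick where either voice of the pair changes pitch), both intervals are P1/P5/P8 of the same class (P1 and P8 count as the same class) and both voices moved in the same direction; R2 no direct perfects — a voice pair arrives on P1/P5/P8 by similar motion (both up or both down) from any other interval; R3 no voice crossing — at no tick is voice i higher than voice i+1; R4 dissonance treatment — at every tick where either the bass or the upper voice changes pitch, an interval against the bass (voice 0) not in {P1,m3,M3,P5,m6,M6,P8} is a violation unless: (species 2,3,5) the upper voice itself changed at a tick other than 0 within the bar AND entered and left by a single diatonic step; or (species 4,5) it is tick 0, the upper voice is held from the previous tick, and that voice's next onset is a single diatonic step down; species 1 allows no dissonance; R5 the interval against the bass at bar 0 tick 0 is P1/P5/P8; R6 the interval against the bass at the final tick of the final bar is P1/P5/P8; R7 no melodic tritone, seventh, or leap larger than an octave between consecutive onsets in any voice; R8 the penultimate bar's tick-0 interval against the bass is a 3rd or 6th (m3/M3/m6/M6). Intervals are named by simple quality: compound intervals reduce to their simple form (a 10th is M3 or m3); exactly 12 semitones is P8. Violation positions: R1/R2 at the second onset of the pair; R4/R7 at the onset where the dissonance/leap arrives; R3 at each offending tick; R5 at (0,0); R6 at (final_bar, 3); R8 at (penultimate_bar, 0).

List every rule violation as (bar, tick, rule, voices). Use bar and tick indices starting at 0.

(1, 0, R4, (0, 2))
(3, 0, R4, (0, 1))
(5, 0, R1, (1, 2))
(5, 0, R2, (0, 1))
(5, 0, R2, (0, 2))

bar 0: v0=C3 v1=C4 v2=G4 downbeat P5
bar 1: v0=D3 v1=F3 v2=E4 downbeat M2
bar 2: v0=C3 v1=E3 v2=E4 downbeat M3
bar 3: v0=B2 v1=F3 v2=D4 downbeat m3
bar 4: v0=B2 v1=G3 v2=D4 downbeat m3
bar 5: v0=C3 v1=C4 v2=G4 downbeat P5
  -> R4 @ bar 1 tick 0 v(0, 2): D3/E4 M2 untreated
  -> R4 @ bar 3 tick 0 v(0, 1): B2/F3 TT untreated
  -> R1 @ bar 5 tick 0 v(1, 2): G3/D4 P5 -> C4/G4 P5 similar
  -> R2 @ bar 5 tick 0 v(0, 1): B2/G3 m6 -> C3/C4 P8 similar
  -> R2 @ bar 5 tick 0 v(0, 2): B2/D4 m3 -> C3/G4 P5 similar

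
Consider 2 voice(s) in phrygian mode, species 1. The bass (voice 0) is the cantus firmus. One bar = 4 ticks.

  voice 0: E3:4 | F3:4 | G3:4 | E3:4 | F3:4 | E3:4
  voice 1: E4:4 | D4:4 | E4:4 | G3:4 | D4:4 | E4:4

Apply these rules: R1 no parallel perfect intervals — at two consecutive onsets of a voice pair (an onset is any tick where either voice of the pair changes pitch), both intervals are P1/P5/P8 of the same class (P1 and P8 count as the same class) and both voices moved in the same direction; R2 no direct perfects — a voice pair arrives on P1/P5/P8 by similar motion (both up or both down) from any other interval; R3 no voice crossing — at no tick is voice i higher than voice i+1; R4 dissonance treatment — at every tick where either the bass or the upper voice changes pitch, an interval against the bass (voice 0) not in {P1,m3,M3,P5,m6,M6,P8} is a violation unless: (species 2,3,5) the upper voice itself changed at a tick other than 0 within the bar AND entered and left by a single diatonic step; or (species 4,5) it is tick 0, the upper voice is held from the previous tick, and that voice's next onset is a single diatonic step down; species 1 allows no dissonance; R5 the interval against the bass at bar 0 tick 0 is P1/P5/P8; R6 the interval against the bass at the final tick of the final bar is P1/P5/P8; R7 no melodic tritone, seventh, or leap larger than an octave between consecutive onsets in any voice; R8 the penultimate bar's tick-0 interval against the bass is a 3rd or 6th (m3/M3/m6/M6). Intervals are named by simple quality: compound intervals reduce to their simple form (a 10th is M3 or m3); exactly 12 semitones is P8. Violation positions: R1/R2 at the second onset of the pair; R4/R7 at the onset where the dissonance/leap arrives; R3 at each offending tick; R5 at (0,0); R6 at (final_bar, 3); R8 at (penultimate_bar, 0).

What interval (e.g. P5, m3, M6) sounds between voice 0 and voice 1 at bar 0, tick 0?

P8

voice 0=E3 voice 1=E4 -> P8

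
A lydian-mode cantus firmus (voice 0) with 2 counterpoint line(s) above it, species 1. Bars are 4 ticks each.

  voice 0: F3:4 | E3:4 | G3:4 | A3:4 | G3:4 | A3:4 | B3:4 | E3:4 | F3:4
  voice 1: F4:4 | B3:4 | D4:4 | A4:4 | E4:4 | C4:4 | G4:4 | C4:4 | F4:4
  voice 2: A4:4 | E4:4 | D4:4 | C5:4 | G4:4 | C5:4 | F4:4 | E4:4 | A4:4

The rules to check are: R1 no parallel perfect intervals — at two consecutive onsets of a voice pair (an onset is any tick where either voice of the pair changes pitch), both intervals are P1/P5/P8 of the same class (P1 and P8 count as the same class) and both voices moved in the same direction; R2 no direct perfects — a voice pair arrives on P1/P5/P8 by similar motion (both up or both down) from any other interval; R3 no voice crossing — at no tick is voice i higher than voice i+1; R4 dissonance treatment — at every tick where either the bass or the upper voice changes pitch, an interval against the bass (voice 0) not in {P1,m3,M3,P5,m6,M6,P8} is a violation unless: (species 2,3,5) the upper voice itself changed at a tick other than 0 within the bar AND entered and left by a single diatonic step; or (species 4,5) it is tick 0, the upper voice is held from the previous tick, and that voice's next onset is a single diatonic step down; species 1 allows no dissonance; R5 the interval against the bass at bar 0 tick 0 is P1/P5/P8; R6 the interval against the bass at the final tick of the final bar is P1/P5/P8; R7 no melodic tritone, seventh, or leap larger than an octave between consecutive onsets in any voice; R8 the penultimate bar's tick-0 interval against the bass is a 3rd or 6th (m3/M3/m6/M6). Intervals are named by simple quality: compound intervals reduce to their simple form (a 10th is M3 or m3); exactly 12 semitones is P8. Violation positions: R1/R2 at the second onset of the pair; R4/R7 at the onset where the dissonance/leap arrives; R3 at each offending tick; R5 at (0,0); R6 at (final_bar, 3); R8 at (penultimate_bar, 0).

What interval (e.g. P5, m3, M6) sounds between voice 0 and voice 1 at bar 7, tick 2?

m6

voice 0=E3 voice 1=C4 -> m6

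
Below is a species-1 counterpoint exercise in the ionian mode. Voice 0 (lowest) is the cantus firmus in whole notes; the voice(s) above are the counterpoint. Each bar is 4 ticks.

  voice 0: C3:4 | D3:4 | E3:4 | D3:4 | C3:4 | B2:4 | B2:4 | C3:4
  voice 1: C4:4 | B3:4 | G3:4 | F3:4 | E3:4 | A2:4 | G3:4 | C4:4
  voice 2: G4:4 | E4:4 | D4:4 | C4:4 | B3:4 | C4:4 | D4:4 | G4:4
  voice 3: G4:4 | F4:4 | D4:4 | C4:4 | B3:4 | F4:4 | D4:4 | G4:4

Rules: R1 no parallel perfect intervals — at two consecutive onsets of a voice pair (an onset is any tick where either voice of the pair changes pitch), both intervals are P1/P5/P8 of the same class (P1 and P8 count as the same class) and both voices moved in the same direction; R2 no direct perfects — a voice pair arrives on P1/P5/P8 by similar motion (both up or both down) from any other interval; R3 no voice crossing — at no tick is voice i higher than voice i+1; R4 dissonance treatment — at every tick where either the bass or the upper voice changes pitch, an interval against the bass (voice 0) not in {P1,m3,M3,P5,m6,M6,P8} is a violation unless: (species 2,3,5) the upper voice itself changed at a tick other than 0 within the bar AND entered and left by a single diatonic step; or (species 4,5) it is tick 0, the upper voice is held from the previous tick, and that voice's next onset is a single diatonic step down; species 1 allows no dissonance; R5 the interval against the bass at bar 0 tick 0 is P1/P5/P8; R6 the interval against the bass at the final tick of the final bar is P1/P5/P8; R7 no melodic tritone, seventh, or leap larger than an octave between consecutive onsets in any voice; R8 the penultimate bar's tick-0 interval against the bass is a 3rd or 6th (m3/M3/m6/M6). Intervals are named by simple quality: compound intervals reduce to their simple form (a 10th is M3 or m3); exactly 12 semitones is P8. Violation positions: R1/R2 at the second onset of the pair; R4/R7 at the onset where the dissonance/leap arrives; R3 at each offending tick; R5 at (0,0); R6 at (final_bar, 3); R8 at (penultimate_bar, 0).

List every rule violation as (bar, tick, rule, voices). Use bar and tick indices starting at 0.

(1, 0, R4, (0, 2))
(2, 0, R2, (1, 2))
(2, 0, R2, (1, 3))
(2, 0, R2, (2, 3))
(2, 0, R4, (0, 2))
(2, 0, R4, (0, 3))
(3, 0, R1, (1, 2))
(3, 0, R1, (1, 3))
(3, 0, R1, (2, 3))
(3, 0, R4, (0, 2))
(3, 0, R4, (0, 3))
(4, 0, R1, (1, 2))
(4, 0, R1, (1, 3))
(4, 0, R1, (2, 3))
(4, 0, R4, (0, 2))
(4, 0, R4, (0, 3))
(5, 0, R3, (0, 1))
(5, 0, R4, (0, 1))
(5, 0, R4, (0, 2))
(5, 0, R4, (0, 3))
(5, 0, R7, (3,))
(5, 1, R3, (0, 1))
(5, 2, R3, (0, 1))
(5, 3, R3, (0, 1))
(6, 0, R2, (1, 2))
(6, 0, R7, (1,))
(7, 0, R1, (1, 2))
(7, 0, R1, (1, 3))
(7, 0, R1, (2, 3))
(7, 0, R2, (0, 1))
(7, 0, R2, (0, 2))
(7, 0, R2, (0, 3))

bar 0: v0=C3 v1=C4 v2=G4 v3=G4 downbeat P5
bar 1: v0=D3 v1=B3 v2=E4 v3=F4 downbeat m3
bar 2: v0=E3 v1=G3 v2=D4 v3=D4 downbeat m7
bar 3: v0=D3 v1=F3 v2=C4 v3=C4 downbeat m7
bar 4: v0=C3 v1=E3 v2=B3 v3=B3 downbeat M7
bar 5: v0=B2 v1=A2 v2=C4 v3=F4 downbeat TT
bar 6: v0=B2 v1=G3 v2=D4 v3=D4 downbeat m3
bar 7: v0=C3 v1=C4 v2=G4 v3=G4 downbeat P5
  -> R4 @ bar 1 tick 0 v(0, 2): D3/E4 M2 untreated
  -> R2 @ bar 2 tick 0 v(1, 2): B3/E4 P4 -> G3/D4 P5 similar
  -> R2 @ bar 2 tick 0 v(1, 3): B3/F4 TT -> G3/D4 P5 similar
  -> R2 @ bar 2 tick 0 v(2, 3): E4/F4 m2 -> D4/D4 P1 similar
  -> R4 @ bar 2 tick 0 v(0, 2): E3/D4 m7 untreated
  -> R4 @ bar 2 tick 0 v(0, 3): E3/D4 m7 untreated
  -> R1 @ bar 3 tick 0 v(1, 2): G3/D4 P5 -> F3/C4 P5 similar
  -> R1 @ bar 3 tick 0 v(1, 3): G3/D4 P5 -> F3/C4 P5 similar
  -> R1 @ bar 3 tick 0 v(2, 3): D4/D4 P1 -> C4/C4 P1 similar
  -> R4 @ bar 3 tick 0 v(0, 2): D3/C4 m7 untreated
  -> R4 @ bar 3 tick 0 v(0, 3): D3/C4 m7 untreated
  -> R1 @ bar 4 tick 0 v(1, 2): F3/C4 P5 -> E3/B3 P5 similar
  -> R1 @ bar 4 tick 0 v(1, 3): F3/C4 P5 -> E3/B3 P5 similar
  -> R1 @ bar 4 tick 0 v(2, 3): C4/C4 P1 -> B3/B3 P1 similar
  -> R4 @ bar 4 tick 0 v(0, 2): C3/B3 M7 untreated
  -> R4 @ bar 4 tick 0 v(0, 3): C3/B3 M7 untreated
  -> R3 @ bar 5 tick 0 v(0, 1): B2 above A2
  -> R4 @ bar 5 tick 0 v(0, 1): B2/A2 M2 untreated
  -> R4 @ bar 5 tick 0 v(0, 2): B2/C4 m2 untreated
  -> R4 @ bar 5 tick 0 v(0, 3): B2/F4 TT untreated
  -> R7 @ bar 5 tick 0 v(3,): B3->F4 leap 6st
  -> R3 @ bar 5 tick 1 v(0, 1): B2 above A2
  -> R3 @ bar 5 tick 2 v(0, 1): B2 above A2
  -> R3 @ bar 5 tick 3 v(0, 1): B2 above A2
  -> R2 @ bar 6 tick 0 v(1, 2): A2/C4 m3 -> G3/D4 P5 similar
  -> R7 @ bar 6 tick 0 v(1,): A2->G3 leap 10st
  -> R1 @ bar 7 tick 0 v(1, 2): G3/D4 P5 -> C4/G4 P5 similar
  -> R1 @ bar 7 tick 0 v(1, 3): G3/D4 P5 -> C4/G4 P5 similar
  -> R1 @ bar 7 tick 0 v(2, 3): D4/D4 P1 -> G4/G4 P1 similar
  -> R2 @ bar 7 tick 0 v(0, 1): B2/G3 m6 -> C3/C4 P8 similar
  -> R2 @ bar 7 tick 0 v(0, 2): B2/D4 m3 -> C3/G4 P5 similar
  -> R2 @ bar 7 tick 0 v(0, 3): B2/D4 m3 -> C3/G4 P5 similar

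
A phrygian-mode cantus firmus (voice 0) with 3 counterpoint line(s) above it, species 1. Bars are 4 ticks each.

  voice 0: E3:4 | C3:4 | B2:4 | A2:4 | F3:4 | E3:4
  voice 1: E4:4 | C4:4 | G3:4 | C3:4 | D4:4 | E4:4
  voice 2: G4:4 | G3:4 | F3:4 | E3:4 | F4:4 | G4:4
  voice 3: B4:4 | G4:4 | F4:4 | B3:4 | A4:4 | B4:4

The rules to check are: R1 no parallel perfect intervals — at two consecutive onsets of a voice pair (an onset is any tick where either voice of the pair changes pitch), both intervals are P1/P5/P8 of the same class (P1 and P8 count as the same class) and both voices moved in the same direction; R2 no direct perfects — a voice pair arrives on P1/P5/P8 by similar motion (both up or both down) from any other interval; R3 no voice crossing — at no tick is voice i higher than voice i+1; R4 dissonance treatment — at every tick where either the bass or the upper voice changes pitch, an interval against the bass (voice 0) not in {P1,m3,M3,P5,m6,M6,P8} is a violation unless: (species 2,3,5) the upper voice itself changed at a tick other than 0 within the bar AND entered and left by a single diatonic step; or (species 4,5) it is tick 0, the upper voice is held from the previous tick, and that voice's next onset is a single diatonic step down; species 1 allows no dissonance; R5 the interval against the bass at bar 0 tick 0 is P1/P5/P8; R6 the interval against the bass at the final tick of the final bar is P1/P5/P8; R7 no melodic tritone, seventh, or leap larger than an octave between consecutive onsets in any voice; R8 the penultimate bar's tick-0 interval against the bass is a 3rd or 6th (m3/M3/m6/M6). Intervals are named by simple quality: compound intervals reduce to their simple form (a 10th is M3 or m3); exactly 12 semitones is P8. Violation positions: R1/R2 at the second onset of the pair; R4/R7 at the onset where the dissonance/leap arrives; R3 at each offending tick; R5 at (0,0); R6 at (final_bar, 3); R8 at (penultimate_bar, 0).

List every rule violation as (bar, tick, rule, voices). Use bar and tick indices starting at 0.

(0, 0, R5, (0, 2))
(1, 0, R1, (0, 1))
(1, 0, R1, (0, 3))
(1, 0, R1, (1, 3))
(1, 0, R2, (0, 2))
(1, 0, R2, (2, 3))
(1, 0, R3, (1, 2))
(1, 1, R3, (1, 2))
(1, 2, R3, (1, 2))
(1, 3, R3, (1, 2))
(2, 0, R1, (2, 3))
(2, 0, R3, (1, 2))
(2, 0, R4, (0, 2))
(2, 0, R4, (0, 3))
(2, 1, R3, (1, 2))
(2, 2, R3, (1, 2))
(2, 3, R3, (1, 2))
(3, 0, R2, (0, 2))
(3, 0, R2, (2, 3))
(3, 0, R4, (0, 3))
(3, 0, R7, (3,))
(4, 0, R2, (0, 2))
(4, 0, R2, (1, 3))
(4, 0, R7, (1,))
(4, 0, R7, (2,))
(4, 0, R7, (3,))
(4, 0, R8, (0, 2))
(5, 0, R1, (1, 3))
(5, 3, R6, (0, 2))

bar 0: v0=E3 v1=E4 v2=G4 v3=B4 downbeat P5
bar 1: v0=C3 v1=C4 v2=G3 v3=G4 downbeat P5
bar 2: v0=B2 v1=G3 v2=F3 v3=F4 downbeat TT
bar 3: v0=A2 v1=C3 v2=E3 v3=B3 downbeat M2
bar 4: v0=F3 v1=D4 v2=F4 v3=A4 downbeat M3
bar 5: v0=E3 v1=E4 v2=G4 v3=B4 downbeat P5
  -> R5 @ bar 0 tick 0 v(0, 2): opens on m3
  -> R1 @ bar 1 tick 0 v(0, 1): E3/E4 P8 -> C3/C4 P8 similar
  -> R1 @ bar 1 tick 0 v(0, 3): E3/B4 P5 -> C3/G4 P5 similar
  -> R1 @ bar 1 tick 0 v(1, 3): E4/B4 P5 -> C4/G4 P5 similar
  -> R2 @ bar 1 tick 0 v(0, 2): E3/G4 m3 -> C3/G3 P5 similar
  -> R2 @ bar 1 tick 0 v(2, 3): G4/B4 M3 -> G3/G4 P8 similar
  -> R3 @ bar 1 tick 0 v(1, 2): C4 above G3
  -> R3 @ bar 1 tick 1 v(1, 2): C4 above G3
  -> R3 @ bar 1 tick 2 v(1, 2): C4 above G3
  -> R3 @ bar 1 tick 3 v(1, 2): C4 above G3
  -> R1 @ bar 2 tick 0 v(2, 3): G3/G4 P8 -> F3/F4 P8 similar
  -> R3 @ bar 2 tick 0 v(1, 2): G3 above F3
  -> R4 @ bar 2 tick 0 v(0, 2): B2/F3 TT untreated
  -> R4 @ bar 2 tick 0 v(0, 3): B2/F4 TT untreated
  -> R3 @ bar 2 tick 1 v(1, 2): G3 above F3
  -> R3 @ bar 2 tick 2 v(1, 2): G3 above F3
  -> R3 @ bar 2 tick 3 v(1, 2): G3 above F3
  -> R2 @ bar 3 tick 0 v(0, 2): B2/F3 TT -> A2/E3 P5 similar
  -> R2 @ bar 3 tick 0 v(2, 3): F3/F4 P8 -> E3/B3 P5 similar
  -> R4 @ bar 3 tick 0 v(0, 3): A2/B3 M2 untreated
  -> R7 @ bar 3 tick 0 v(3,): F4->B3 leap 6st
  -> R2 @ bar 4 tick 0 v(0, 2): A2/E3 P5 -> F3/F4 P8 similar
  -> R2 @ bar 4 tick 0 v(1, 3): C3/B3 M7 -> D4/A4 P5 similar
  -> R7 @ bar 4 tick 0 v(1,): C3->D4 leap 14st
  -> R7 @ bar 4 tick 0 v(2,): E3->F4 leap 13st
  -> R7 @ bar 4 tick 0 v(3,): B3->A4 leap 10st
  -> R8 @ bar 4 tick 0 v(0, 2): penult P8 not 3rd/6th
  -> R1 @ bar 5 tick 0 v(1, 3): D4/A4 P5 -> E4/B4 P5 similar
  -> R6 @ bar 5 tick 3 v(0, 2): closes on m3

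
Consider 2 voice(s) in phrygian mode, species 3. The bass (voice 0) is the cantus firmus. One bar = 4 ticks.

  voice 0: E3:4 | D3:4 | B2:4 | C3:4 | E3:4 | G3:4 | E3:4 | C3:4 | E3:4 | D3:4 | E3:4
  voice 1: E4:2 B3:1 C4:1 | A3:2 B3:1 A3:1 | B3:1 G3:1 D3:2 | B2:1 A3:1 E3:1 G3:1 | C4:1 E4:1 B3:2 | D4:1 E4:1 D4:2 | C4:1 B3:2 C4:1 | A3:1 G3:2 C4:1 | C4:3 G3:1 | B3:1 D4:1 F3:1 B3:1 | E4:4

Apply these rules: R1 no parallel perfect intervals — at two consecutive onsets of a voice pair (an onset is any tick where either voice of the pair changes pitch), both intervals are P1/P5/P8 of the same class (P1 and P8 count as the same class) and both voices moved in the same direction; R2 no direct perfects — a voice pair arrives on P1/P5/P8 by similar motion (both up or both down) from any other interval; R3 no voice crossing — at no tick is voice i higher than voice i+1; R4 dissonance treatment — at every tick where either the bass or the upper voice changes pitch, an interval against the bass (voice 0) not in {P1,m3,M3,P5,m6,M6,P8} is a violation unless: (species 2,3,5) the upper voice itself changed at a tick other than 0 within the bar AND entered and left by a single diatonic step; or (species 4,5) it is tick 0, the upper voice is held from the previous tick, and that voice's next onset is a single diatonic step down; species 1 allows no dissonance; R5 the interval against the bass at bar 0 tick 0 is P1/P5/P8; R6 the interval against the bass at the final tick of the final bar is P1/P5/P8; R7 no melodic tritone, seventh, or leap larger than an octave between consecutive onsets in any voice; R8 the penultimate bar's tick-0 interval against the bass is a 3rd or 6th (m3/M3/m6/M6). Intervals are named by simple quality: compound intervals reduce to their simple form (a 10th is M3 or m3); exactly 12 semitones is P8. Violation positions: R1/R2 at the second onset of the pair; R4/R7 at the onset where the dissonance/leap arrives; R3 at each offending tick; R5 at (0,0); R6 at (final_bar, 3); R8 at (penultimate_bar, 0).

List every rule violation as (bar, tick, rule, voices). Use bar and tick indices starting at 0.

bar 0: v0=E3 v1=E4 downbeat P8
bar 1: v0=D3 v1=A3 downbeat P5
bar 2: v0=B2 v1=B3 downbeat P8
bar 3: v0=C3 v1=B2 downbeat m2
bar 4: v0=E3 v1=C4 downbeat m6
bar 5: v0=G3 v1=D4 downbeat P5
bar 6: v0=E3 v1=C4 downbeat m6
bar 7: v0=C3 v1=A3 downbeat M6
bar 8: v0=E3 v1=C4 downbeat m6
bar 9: v0=D3 v1=B3 downbeat M6
bar 10: v0=E3 v1=E4 downbeat P8
  -> R2 @ bar 1 tick 0 v(0, 1): E3/C4 m6 -> D3/A3 P5 similar
  -> R3 @ bar 3 tick 0 v(0, 1): C3 above B2
  -> R4 @ bar 3 tick 0 v(0, 1): C3/B2 m2 untreated
  -> R7 @ bar 3 tick 1 v(1,): B2->A3 leap 10st
  -> R1 @ bar 5 tick 0 v(0, 1): E3/B3 P5 -> G3/D4 P5 similar
  -> R7 @ bar 9 tick 3 v(1,): F3->B3 leap 6st
  -> R2 @ bar 10 tick 0 v(0, 1): D3/B3 M6 -> E3/E4 P8 similar

(1, 0, R2, (0, 1))
(3, 0, R3, (0, 1))
(3, 0, R4, (0, 1))
(3, 1, R7, (1,))
(5, 0, R1, (0, 1))
(9, 3, R7, (1,))
(10, 0, R2, (0, 1))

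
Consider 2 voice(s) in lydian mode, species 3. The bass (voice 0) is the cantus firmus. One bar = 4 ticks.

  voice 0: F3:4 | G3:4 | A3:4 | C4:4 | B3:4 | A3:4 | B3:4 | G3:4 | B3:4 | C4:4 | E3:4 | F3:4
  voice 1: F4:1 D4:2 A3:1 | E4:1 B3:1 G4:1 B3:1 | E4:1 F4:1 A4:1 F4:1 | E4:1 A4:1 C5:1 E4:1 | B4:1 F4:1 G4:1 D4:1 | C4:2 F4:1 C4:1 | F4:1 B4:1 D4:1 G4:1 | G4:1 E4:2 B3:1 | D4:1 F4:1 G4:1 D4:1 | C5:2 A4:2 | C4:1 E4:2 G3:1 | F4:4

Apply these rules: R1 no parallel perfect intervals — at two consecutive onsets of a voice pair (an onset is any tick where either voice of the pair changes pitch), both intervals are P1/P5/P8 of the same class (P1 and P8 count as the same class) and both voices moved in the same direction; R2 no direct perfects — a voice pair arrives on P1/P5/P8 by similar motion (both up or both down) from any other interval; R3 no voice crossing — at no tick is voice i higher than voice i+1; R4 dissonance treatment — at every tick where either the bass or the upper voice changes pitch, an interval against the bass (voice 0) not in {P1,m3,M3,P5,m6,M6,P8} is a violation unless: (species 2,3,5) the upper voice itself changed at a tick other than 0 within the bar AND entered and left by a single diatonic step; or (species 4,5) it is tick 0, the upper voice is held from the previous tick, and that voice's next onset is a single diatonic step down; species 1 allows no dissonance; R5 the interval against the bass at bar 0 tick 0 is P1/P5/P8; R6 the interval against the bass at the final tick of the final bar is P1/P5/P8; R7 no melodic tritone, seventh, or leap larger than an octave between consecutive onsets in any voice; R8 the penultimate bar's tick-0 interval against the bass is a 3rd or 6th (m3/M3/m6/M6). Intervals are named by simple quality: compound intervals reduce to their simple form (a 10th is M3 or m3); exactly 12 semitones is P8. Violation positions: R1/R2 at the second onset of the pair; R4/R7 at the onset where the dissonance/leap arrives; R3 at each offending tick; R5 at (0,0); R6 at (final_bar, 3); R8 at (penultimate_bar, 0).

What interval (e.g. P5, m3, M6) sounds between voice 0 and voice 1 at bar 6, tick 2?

voice 0=B3 voice 1=D4 -> m3

m3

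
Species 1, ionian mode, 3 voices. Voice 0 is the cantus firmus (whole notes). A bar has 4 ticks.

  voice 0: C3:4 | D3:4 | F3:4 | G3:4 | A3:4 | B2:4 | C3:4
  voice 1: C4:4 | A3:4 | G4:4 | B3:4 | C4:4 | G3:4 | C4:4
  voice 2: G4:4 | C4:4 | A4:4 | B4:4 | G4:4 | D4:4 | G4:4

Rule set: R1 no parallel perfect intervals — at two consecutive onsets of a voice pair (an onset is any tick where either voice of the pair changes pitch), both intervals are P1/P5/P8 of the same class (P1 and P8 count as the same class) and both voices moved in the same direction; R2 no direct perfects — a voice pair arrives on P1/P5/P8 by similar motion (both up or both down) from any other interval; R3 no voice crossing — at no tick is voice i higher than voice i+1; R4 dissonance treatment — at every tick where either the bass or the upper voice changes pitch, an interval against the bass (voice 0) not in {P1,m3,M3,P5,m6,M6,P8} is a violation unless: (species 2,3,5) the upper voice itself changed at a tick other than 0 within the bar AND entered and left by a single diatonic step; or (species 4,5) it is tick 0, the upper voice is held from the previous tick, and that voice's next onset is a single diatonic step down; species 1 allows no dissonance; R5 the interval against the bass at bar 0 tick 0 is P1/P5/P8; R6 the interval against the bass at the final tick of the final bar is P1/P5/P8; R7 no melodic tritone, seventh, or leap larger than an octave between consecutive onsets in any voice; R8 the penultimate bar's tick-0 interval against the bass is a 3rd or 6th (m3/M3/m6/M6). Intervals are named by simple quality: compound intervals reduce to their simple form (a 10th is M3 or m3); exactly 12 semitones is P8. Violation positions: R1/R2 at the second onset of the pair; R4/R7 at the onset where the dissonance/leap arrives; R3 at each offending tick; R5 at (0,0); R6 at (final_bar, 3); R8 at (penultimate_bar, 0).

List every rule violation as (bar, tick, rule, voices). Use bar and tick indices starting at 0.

bar 0: v0=C3 v1=C4 v2=G4 downbeat P5
bar 1: v0=D3 v1=A3 v2=C4 downbeat m7
bar 2: v0=F3 v1=G4 v2=A4 downbeat M3
bar 3: v0=G3 v1=B3 v2=B4 downbeat M3
bar 4: v0=A3 v1=C4 v2=G4 downbeat m7
bar 5: v0=B2 v1=G3 v2=D4 downbeat m3
bar 6: v0=C3 v1=C4 v2=G4 downbeat P5
  -> R4 @ bar 1 tick 0 v(0, 2): D3/C4 m7 untreated
  -> R4 @ bar 2 tick 0 v(0, 1): F3/G4 M2 untreated
  -> R7 @ bar 2 tick 0 v(1,): A3->G4 leap 10st
  -> R4 @ bar 4 tick 0 v(0, 2): A3/G4 m7 untreated
  -> R1 @ bar 5 tick 0 v(1, 2): C4/G4 P5 -> G3/D4 P5 similar
  -> R7 @ bar 5 tick 0 v(0,): A3->B2 leap 10st
  -> R1 @ bar 6 tick 0 v(1, 2): G3/D4 P5 -> C4/G4 P5 similar
  -> R2 @ bar 6 tick 0 v(0, 1): B2/G3 m6 -> C3/C4 P8 similar
  -> R2 @ bar 6 tick 0 v(0, 2): B2/D4 m3 -> C3/G4 P5 similar

(1, 0, R4, (0, 2))
(2, 0, R4, (0, 1))
(2, 0, R7, (1,))
(4, 0, R4, (0, 2))
(5, 0, R1, (1, 2))
(5, 0, R7, (0,))
(6, 0, R1, (1, 2))
(6, 0, R2, (0, 1))
(6, 0, R2, (0, 2))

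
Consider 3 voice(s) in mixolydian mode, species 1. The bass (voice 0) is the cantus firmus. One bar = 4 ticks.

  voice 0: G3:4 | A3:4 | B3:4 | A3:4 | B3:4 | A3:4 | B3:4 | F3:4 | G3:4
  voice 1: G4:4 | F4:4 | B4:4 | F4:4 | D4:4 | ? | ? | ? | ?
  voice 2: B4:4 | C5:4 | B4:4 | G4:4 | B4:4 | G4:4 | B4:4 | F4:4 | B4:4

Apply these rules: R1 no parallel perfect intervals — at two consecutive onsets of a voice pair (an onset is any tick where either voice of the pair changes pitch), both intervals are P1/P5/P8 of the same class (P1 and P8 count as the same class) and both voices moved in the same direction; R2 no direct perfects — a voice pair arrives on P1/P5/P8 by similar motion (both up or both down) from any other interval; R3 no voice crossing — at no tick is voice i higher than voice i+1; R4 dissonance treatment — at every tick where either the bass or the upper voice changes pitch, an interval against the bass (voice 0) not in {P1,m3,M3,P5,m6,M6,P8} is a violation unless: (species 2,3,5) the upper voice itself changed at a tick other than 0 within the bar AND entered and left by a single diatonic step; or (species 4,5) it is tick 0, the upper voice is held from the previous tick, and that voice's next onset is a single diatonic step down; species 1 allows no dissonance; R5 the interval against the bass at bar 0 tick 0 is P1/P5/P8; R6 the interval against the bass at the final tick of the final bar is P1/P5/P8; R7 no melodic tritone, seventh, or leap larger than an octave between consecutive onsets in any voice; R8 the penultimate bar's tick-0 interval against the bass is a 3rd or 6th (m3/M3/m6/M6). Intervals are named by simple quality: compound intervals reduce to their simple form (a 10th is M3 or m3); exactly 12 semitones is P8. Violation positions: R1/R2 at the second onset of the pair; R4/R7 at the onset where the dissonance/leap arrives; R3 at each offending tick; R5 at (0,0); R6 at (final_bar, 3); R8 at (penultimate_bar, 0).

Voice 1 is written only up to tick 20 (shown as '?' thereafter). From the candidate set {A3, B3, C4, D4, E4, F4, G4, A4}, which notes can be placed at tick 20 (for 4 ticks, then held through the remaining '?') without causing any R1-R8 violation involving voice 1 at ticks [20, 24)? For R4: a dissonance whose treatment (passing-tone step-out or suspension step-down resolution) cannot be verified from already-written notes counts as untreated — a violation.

A3: violates R2
B3: violates R4
C4: violates R2
D4: violates R4
E4: legal
F4: legal
G4: violates R4
A4: violates R3

{E4, F4}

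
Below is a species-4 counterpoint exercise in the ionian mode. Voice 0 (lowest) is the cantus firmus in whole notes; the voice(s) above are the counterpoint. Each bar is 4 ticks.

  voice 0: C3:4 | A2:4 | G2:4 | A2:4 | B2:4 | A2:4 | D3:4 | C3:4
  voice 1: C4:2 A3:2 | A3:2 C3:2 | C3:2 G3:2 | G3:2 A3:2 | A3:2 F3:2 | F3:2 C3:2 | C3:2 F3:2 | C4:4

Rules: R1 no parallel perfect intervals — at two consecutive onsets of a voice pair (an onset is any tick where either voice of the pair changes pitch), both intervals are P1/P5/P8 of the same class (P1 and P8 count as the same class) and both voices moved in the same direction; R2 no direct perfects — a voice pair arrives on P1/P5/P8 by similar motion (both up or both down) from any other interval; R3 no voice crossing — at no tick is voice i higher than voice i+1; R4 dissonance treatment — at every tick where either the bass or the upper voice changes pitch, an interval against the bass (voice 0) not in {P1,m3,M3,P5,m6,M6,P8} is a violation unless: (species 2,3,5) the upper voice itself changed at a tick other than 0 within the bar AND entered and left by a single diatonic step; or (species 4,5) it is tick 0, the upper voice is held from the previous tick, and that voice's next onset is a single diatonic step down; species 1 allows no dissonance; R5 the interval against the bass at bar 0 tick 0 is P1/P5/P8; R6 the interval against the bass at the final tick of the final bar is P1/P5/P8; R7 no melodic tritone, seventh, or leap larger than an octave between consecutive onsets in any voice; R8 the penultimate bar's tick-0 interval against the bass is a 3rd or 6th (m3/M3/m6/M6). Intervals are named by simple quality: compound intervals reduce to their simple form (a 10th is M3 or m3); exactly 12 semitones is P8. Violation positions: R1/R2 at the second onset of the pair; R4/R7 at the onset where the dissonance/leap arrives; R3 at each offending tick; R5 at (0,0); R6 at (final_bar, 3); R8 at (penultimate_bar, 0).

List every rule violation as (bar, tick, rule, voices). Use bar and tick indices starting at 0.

(2, 0, R4, (0, 1))
(3, 0, R4, (0, 1))
(4, 0, R4, (0, 1))
(4, 2, R4, (0, 1))
(6, 0, R3, (0, 1))
(6, 0, R4, (0, 1))
(6, 0, R8, (0, 1))
(6, 1, R3, (0, 1))

bar 0: v0=C3 v1=C4 downbeat P8
bar 1: v0=A2 v1=A3 downbeat P8
bar 2: v0=G2 v1=C3 downbeat P4
bar 3: v0=A2 v1=G3 downbeat m7
bar 4: v0=B2 v1=A3 downbeat m7
bar 5: v0=A2 v1=F3 downbeat m6
bar 6: v0=D3 v1=C3 downbeat M2
bar 7: v0=C3 v1=C4 downbeat P8
  -> R4 @ bar 2 tick 0 v(0, 1): G2/C3 P4 untreated
  -> R4 @ bar 3 tick 0 v(0, 1): A2/G3 m7 untreated
  -> R4 @ bar 4 tick 0 v(0, 1): B2/A3 m7 untreated
  -> R4 @ bar 4 tick 2 v(0, 1): B2/F3 TT untreated
  -> R3 @ bar 6 tick 0 v(0, 1): D3 above C3
  -> R4 @ bar 6 tick 0 v(0, 1): D3/C3 M2 untreated
  -> R8 @ bar 6 tick 0 v(0, 1): penult M2 not 3rd/6th
  -> R3 @ bar 6 tick 1 v(0, 1): D3 above C3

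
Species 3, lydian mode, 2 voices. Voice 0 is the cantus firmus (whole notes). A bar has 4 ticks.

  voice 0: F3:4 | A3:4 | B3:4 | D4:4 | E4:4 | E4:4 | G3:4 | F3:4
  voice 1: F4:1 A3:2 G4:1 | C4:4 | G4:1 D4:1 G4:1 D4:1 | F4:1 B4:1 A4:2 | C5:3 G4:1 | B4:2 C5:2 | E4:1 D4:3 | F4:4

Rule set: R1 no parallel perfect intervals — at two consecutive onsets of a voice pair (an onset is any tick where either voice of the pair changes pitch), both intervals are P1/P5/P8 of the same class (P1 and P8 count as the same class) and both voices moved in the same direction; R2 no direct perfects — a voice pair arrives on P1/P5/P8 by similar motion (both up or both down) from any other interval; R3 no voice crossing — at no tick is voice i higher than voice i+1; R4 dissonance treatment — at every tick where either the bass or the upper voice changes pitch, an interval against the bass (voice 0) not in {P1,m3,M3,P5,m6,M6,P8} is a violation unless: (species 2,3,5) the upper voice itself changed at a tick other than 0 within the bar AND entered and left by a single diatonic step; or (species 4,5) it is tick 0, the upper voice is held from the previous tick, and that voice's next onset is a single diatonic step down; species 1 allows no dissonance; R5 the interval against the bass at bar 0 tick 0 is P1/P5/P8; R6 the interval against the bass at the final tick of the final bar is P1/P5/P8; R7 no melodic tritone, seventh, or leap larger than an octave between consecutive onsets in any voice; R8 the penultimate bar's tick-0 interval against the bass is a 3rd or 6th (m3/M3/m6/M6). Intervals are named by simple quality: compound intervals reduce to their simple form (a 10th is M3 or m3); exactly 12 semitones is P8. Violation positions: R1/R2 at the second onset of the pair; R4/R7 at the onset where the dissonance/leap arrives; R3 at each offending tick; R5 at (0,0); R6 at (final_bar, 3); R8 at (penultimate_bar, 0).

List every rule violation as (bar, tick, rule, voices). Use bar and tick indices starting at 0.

bar 0: v0=F3 v1=F4 downbeat P8
bar 1: v0=A3 v1=C4 downbeat m3
bar 2: v0=B3 v1=G4 downbeat m6
bar 3: v0=D4 v1=F4 downbeat m3
bar 4: v0=E4 v1=C5 downbeat m6
bar 5: v0=E4 v1=B4 downbeat P5
bar 6: v0=G3 v1=E4 downbeat M6
bar 7: v0=F3 v1=F4 downbeat P8
  -> R4 @ bar 0 tick 3 v(0, 1): F3/G4 M2 untreated
  -> R7 @ bar 0 tick 3 v(1,): A3->G4 leap 10st
  -> R7 @ bar 3 tick 1 v(1,): F4->B4 leap 6st

(0, 3, R4, (0, 1))
(0, 3, R7, (1,))
(3, 1, R7, (1,))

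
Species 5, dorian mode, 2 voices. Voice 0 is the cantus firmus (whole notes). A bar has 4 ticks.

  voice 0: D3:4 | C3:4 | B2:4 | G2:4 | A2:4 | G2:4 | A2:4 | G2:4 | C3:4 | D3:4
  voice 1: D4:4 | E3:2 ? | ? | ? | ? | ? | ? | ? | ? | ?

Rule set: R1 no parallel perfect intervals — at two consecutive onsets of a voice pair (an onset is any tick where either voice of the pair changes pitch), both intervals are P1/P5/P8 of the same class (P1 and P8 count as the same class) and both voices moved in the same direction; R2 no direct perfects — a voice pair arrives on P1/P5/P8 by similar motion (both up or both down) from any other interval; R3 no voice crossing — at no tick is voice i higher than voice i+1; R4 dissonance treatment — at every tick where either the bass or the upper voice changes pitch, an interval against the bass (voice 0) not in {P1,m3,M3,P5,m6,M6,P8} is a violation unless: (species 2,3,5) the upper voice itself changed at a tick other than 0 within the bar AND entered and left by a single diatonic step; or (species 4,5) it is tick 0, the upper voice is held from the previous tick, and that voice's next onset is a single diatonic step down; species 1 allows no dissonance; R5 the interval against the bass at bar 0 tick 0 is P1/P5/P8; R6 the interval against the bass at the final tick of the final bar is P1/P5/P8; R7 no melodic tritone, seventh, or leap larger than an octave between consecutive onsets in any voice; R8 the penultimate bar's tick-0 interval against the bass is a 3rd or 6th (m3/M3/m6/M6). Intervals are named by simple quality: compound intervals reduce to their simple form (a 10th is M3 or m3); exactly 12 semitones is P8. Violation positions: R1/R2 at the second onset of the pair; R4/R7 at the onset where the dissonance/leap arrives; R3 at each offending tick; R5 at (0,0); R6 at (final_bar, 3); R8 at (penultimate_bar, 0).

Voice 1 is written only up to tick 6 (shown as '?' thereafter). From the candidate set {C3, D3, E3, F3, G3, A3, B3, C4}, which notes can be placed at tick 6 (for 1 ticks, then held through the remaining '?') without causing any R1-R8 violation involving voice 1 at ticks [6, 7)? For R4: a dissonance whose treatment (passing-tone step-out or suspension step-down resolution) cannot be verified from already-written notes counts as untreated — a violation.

{A3, C3, C4, E3, G3}

C3: legal
D3: violates R4
E3: legal
F3: violates R4
G3: legal
A3: legal
B3: violates R4
C4: legal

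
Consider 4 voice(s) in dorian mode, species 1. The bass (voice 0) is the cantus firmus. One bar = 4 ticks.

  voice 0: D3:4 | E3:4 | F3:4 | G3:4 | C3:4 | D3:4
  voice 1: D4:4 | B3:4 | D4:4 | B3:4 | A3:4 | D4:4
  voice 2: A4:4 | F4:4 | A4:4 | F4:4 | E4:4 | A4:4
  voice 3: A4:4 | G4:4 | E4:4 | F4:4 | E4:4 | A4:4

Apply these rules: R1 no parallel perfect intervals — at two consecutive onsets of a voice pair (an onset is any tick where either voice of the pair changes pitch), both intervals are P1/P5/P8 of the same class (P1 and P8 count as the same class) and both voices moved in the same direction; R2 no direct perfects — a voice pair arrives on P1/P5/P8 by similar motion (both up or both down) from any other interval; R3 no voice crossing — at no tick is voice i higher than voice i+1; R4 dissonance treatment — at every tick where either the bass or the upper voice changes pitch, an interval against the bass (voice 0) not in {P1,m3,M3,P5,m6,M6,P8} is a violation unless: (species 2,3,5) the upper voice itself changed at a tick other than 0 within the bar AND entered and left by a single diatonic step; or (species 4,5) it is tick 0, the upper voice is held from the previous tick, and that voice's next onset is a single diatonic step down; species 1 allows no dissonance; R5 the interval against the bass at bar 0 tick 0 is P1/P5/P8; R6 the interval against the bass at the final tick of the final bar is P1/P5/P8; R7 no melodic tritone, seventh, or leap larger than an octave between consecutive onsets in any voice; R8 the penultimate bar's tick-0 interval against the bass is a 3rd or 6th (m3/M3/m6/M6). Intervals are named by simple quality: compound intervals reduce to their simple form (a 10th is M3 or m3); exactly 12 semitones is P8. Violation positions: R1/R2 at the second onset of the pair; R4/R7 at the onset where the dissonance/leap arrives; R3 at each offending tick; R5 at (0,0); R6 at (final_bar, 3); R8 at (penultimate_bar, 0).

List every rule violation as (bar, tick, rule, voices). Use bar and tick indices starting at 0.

bar 0: v0=D3 v1=D4 v2=A4 v3=A4 downbeat P5
bar 1: v0=E3 v1=B3 v2=F4 v3=G4 downbeat m3
bar 2: v0=F3 v1=D4 v2=A4 v3=E4 downbeat M7
bar 3: v0=G3 v1=B3 v2=F4 v3=F4 downbeat m7
bar 4: v0=C3 v1=A3 v2=E4 v3=E4 downbeat M3
bar 5: v0=D3 v1=D4 v2=A4 v3=A4 downbeat P5
  -> R4 @ bar 1 tick 0 v(0, 2): E3/F4 m2 untreated
  -> R2 @ bar 2 tick 0 v(1, 2): B3/F4 TT -> D4/A4 P5 similar
  -> R3 @ bar 2 tick 0 v(2, 3): A4 above E4
  -> R4 @ bar 2 tick 0 v(0, 3): F3/E4 M7 untreated
  -> R3 @ bar 2 tick 1 v(2, 3): A4 above E4
  -> R3 @ bar 2 tick 2 v(2, 3): A4 above E4
  -> R3 @ bar 2 tick 3 v(2, 3): A4 above E4
  -> R4 @ bar 3 tick 0 v(0, 2): G3/F4 m7 untreated
  -> R4 @ bar 3 tick 0 v(0, 3): G3/F4 m7 untreated
  -> R1 @ bar 4 tick 0 v(2, 3): F4/F4 P1 -> E4/E4 P1 similar
  -> R2 @ bar 4 tick 0 v(1, 2): B3/F4 TT -> A3/E4 P5 similar
  -> R2 @ bar 4 tick 0 v(1, 3): B3/F4 TT -> A3/E4 P5 similar
  -> R1 @ bar 5 tick 0 v(1, 2): A3/E4 P5 -> D4/A4 P5 similar
  -> R1 @ bar 5 tick 0 v(1, 3): A3/E4 P5 -> D4/A4 P5 similar
  -> R1 @ bar 5 tick 0 v(2, 3): E4/E4 P1 -> A4/A4 P1 similar
  -> R2 @ bar 5 tick 0 v(0, 1): C3/A3 M6 -> D3/D4 P8 similar
  -> R2 @ bar 5 tick 0 v(0, 2): C3/E4 M3 -> D3/A4 P5 similar
  -> R2 @ bar 5 tick 0 v(0, 3): C3/E4 M3 -> D3/A4 P5 similar

(1, 0, R4, (0, 2))
(2, 0, R2, (1, 2))
(2, 0, R3, (2, 3))
(2, 0, R4, (0, 3))
(2, 1, R3, (2, 3))
(2, 2, R3, (2, 3))
(2, 3, R3, (2, 3))
(3, 0, R4, (0, 2))
(3, 0, R4, (0, 3))
(4, 0, R1, (2, 3))
(4, 0, R2, (1, 2))
(4, 0, R2, (1, 3))
(5, 0, R1, (1, 2))
(5, 0, R1, (1, 3))
(5, 0, R1, (2, 3))
(5, 0, R2, (0, 1))
(5, 0, R2, (0, 2))
(5, 0, R2, (0, 3))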